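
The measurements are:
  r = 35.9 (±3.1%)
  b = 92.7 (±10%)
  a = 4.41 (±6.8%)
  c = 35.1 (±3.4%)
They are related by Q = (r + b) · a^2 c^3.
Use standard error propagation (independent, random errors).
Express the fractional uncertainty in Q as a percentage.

Let u = r + b = 129. δu = √(δr² + δb²) = √(1.24 + 85.9) = 9.34, so δu/u = 0.0726.
Q is then a monomial in u, a, c:
δQ/Q = √((δu/u)² + (2·δa/a)² + (3·δc/c)²) = √(0.00527 + 0.0185 + 0.0104) = 0.185

18.5%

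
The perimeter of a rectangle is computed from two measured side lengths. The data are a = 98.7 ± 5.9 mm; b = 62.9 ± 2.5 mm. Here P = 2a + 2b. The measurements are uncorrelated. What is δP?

12.8 mm

Absolute uncertainties add in quadrature for a linear combination:
  (2·δa)² = 139;  (2·δb)² = 25.0
δP = √(164) = 12.8 mm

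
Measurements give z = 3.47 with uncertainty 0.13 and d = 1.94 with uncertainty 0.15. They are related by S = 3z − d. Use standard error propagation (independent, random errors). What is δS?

0.418

S is a linear combination, so absolute uncertainties add in quadrature:
  (3·δz)² = 0.152;  (δd)² = 0.0225
δS = √(0.175) = 0.418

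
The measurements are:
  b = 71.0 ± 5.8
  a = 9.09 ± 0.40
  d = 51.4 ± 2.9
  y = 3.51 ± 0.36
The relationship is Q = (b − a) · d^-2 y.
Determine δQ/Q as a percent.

Let u = b − a = 61.9. δu = √(δb² + δa²) = √(33.6 + 0.160) = 5.81, so δu/u = 0.0939.
Q is then a monomial in u, d, y:
δQ/Q = √((δu/u)² + (-2·δd/d)² + (1·δy/y)²) = √(0.00882 + 0.0127 + 0.0105) = 0.179

17.9%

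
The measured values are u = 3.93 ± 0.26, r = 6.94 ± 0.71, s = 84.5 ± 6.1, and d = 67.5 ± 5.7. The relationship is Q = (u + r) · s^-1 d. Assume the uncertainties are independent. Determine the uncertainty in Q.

Let w = u + r = 10.9. δw = √(δu² + δr²) = √(0.0676 + 0.504) = 0.756, so δw/w = 0.0696.
Q is then a monomial in w, s, d:
δQ/Q = √((δw/w)² + (-1·δs/s)² + (1·δd/d)²) = √(0.00484 + 0.00521 + 0.00713) = 0.131
Q = 8.68, so δQ = 0.131 × 8.68 = 1.14.

1.14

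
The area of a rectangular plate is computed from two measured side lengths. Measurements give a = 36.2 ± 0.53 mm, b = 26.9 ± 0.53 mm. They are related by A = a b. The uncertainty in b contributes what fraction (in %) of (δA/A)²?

64.4%

(δA/A)² = (1·δa/a)² + (1·δb/b)²
  a term: (1×0.0146)² = 0.000214
  b term: (1×0.0197)² = 0.000388
Total = 0.000603. Share from b = 0.000388/0.000603 = 0.644.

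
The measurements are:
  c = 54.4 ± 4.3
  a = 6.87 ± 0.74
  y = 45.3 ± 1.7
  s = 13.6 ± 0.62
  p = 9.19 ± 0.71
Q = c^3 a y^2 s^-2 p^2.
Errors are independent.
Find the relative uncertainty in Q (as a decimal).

0.325

Since Q is a product/quotient, work with relative uncertainties:
  (3·δc/c)² = (3×0.0790)² = 0.0562;  (1·δa/a)² = (1×0.108)² = 0.0116;  (2·δy/y)² = (2×0.0375)² = 0.00563;  (-2·δs/s)² = (-2×0.0456)² = 0.00831;  (2·δp/p)² = (2×0.0773)² = 0.0239
δQ/Q = √(0.106) = 0.325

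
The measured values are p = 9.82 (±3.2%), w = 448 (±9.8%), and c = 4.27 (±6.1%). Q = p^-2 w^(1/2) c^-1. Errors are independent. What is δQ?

0.00520

Each factor contributes (exponent × relative error)² to (δQ/Q)²:
  (-2·δp/p)² = (-2×0.0320)² = 0.00410;  (½·δw/w)² = (0.5×0.0980)² = 0.00240;  (-1·δc/c)² = (-1×0.0610)² = 0.00372
δQ/Q = √(0.0102) = 0.101
Q = 0.0514, so δQ = 0.101 × 0.0514 = 0.00520.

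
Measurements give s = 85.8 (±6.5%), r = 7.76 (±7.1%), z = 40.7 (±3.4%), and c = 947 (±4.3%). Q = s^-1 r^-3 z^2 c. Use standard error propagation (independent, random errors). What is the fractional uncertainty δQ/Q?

Each factor contributes (exponent × relative error)² to (δQ/Q)²:
  (-1·δs/s)² = (-1×0.0650)² = 0.00423;  (-3·δr/r)² = (-3×0.0710)² = 0.0454;  (2·δz/z)² = (2×0.0340)² = 0.00462;  (1·δc/c)² = (1×0.0430)² = 0.00185
δQ/Q = √(0.0561) = 0.237

0.237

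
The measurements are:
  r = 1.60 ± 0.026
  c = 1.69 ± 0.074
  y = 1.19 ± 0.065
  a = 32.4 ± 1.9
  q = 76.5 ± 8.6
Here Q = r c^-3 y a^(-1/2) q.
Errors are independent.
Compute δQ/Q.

0.184

For a monomial Q ∝ r, c^-3, y, a^(-1/2), q, fractional errors add in quadrature:
  (1·δr/r)² = (1×0.0162)² = 0.000264;  (-3·δc/c)² = (-3×0.0438)² = 0.0173;  (1·δy/y)² = (1×0.0546)² = 0.00298;  (−½·δa/a)² = (-0.5×0.0586)² = 0.000860;  (1·δq/q)² = (1×0.112)² = 0.0126
δQ/Q = √(0.0340) = 0.184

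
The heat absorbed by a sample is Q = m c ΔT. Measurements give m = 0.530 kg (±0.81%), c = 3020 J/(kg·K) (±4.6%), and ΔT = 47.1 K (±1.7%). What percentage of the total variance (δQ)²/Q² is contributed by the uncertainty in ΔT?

11.7%

(δQ/Q)² = (1·δm/m)² + (1·δc/c)² + (1·δΔT/ΔT)²
  m term: (1×0.00810)² = 6.56e-05
  c term: (1×0.0460)² = 0.00212
  ΔT term: (1×0.0170)² = 0.000289
Total = 0.00247. Share from ΔT = 0.000289/0.00247 = 0.117.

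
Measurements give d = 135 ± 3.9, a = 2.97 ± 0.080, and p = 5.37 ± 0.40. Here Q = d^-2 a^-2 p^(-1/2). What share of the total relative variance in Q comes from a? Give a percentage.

(δQ/Q)² = (-2·δd/d)² + (-2·δa/a)² + (−½·δp/p)²
  d term: (-2×0.0289)² = 0.00334
  a term: (-2×0.0269)² = 0.00290
  p term: (-0.5×0.0745)² = 0.00139
Total = 0.00763. Share from a = 0.00290/0.00763 = 0.380.

38.0%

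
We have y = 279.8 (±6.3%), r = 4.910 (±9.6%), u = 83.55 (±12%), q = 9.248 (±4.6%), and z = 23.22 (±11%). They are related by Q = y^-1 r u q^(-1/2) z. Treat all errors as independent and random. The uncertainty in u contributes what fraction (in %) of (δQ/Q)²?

(δQ/Q)² = (-1·δy/y)² + (1·δr/r)² + (1·δu/u)² + (−½·δq/q)² + (1·δz/z)²
  y term: (-1×0.0630)² = 0.00397
  r term: (1×0.0960)² = 0.00922
  u term: (1×0.120)² = 0.0144
  q term: (-0.5×0.0460)² = 0.000529
  z term: (1×0.110)² = 0.0121
Total = 0.0402. Share from u = 0.0144/0.0402 = 0.358.

35.8%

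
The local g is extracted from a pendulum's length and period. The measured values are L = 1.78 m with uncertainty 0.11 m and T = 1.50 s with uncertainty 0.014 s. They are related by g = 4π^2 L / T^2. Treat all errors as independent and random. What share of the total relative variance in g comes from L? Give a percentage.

91.6%

(δg/g)² = (1·δL/L)² + (-2·δT/T)²
  L term: (1×0.0618)² = 0.00382
  T term: (-2×0.00933)² = 0.000348
Total = 0.00417. Share from L = 0.00382/0.00417 = 0.916.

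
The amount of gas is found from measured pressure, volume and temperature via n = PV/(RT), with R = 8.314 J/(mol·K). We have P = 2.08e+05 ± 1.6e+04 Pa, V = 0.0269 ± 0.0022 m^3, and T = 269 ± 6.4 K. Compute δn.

Since n is a product/quotient, work with relative uncertainties:
  (1·δP/P)² = (1×0.0769)² = 0.00592;  (1·δV/V)² = (1×0.0818)² = 0.00669;  (-1·δT/T)² = (-1×0.0238)² = 0.000566
δn/n = √(0.0132) = 0.115
n = 2.50 mol, so δn = 0.115 × 2.50 = 0.287 mol.

0.287 mol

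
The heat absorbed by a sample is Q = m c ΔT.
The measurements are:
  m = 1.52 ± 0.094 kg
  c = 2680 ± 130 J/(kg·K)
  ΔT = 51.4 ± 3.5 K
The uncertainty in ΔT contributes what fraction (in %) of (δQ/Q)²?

(δQ/Q)² = (1·δm/m)² + (1·δc/c)² + (1·δΔT/ΔT)²
  m term: (1×0.0618)² = 0.00382
  c term: (1×0.0485)² = 0.00235
  ΔT term: (1×0.0681)² = 0.00464
Total = 0.0108. Share from ΔT = 0.00464/0.0108 = 0.429.

42.9%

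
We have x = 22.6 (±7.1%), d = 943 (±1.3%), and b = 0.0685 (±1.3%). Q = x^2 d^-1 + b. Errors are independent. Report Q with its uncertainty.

0.610 ± 0.0772

Let p = x^2·d^-1 = 0.542. δp/p = √((2·δx/x)² + (-1·δd/d)²) = √(0.0202 + 0.000169) = 0.143, so δp = 0.0772.
Q = p + b: δQ = √(δp² + δb²) = √(0.00597 + 7.93e-07) = 0.0772
Q = 0.610.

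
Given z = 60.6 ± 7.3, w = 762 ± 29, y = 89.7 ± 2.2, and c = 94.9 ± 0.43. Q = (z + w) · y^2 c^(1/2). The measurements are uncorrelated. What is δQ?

3.94e+06

Let u = z + w = 823. δu = √(δz² + δw²) = √(53.3 + 841) = 29.9, so δu/u = 0.0364.
Q is then a monomial in u, y, c:
δQ/Q = √((δu/u)² + (2·δy/y)² + (½·δc/c)²) = √(0.00132 + 0.00241 + 5.13e-06) = 0.0611
Q = 6.45e+07, so δQ = 0.0611 × 6.45e+07 = 3.94e+06.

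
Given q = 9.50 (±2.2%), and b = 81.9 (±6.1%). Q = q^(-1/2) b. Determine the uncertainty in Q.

Relative error in a monomial: (δQ/Q)² = Σ (nᵢ · δxᵢ/xᵢ)².
  (−½·δq/q)² = (-0.5×0.0220)² = 0.000121;  (1·δb/b)² = (1×0.0610)² = 0.00372
δQ/Q = √(0.00384) = 0.0620
Q = 26.6, so δQ = 0.0620 × 26.6 = 1.65.

1.65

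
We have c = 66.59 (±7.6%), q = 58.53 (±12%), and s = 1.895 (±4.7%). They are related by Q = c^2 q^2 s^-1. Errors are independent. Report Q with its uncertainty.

(8.016 ± 2.31) × 10^6

Relative error in a monomial: (δQ/Q)² = Σ (nᵢ · δxᵢ/xᵢ)².
  (2·δc/c)² = (2×0.0760)² = 0.0231;  (2·δq/q)² = (2×0.120)² = 0.0576;  (-1·δs/s)² = (-1×0.0470)² = 0.00221
δQ/Q = √(0.0829) = 0.288
Q = 8.016e+06, so δQ = 0.288 × 8.016e+06 = 2.31e+06.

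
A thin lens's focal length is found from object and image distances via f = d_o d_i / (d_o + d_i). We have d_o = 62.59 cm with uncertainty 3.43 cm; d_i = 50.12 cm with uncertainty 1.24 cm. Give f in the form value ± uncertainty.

∂f/∂d_o = (d_i/(d_o+d_i))² = 0.198;  ∂f/∂d_i = (d_o/(d_o+d_i))² = 0.308
δf = √((∂f/∂d_o · δd_o)² + (∂f/∂d_i · δd_i)²) = √(0.460 + 0.146) = 0.779 cm
f = 27.83 cm.

27.83 ± 0.779 cm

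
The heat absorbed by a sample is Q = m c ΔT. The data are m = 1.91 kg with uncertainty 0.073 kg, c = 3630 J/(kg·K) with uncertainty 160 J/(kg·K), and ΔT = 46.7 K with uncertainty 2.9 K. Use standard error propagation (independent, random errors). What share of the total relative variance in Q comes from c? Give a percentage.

(δQ/Q)² = (1·δm/m)² + (1·δc/c)² + (1·δΔT/ΔT)²
  m term: (1×0.0382)² = 0.00146
  c term: (1×0.0441)² = 0.00194
  ΔT term: (1×0.0621)² = 0.00386
Total = 0.00726. Share from c = 0.00194/0.00726 = 0.268.

26.8%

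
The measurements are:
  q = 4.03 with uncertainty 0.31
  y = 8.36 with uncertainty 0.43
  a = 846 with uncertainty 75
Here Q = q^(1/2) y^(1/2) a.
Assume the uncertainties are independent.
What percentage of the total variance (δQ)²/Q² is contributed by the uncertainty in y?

6.61%

(δQ/Q)² = (½·δq/q)² + (½·δy/y)² + (1·δa/a)²
  q term: (0.5×0.0769)² = 0.00148
  y term: (0.5×0.0514)² = 0.000661
  a term: (1×0.0887)² = 0.00786
Total = 0.01000. Share from y = 0.000661/0.01000 = 0.0661.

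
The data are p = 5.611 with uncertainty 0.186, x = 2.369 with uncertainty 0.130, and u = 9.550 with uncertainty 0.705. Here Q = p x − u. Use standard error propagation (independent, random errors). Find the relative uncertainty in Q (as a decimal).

Let w = p·x = 13.29. δw/w = √((1·δp/p)² + (1·δx/x)²) = √(0.00110 + 0.00301) = 0.0641, so δw = 0.852.
Q = w − u: δQ = √(δw² + δu²) = √(0.726 + 0.497) = 1.11
Q = 3.742, so δQ/Q = 1.11/3.742 = 0.296.

0.296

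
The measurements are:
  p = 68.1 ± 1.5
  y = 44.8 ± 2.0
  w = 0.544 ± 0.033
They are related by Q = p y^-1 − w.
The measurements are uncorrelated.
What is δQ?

0.0826

Let h = p·y^-1 = 1.52. δh/h = √((1·δp/p)² + (-1·δy/y)²) = √(0.000485 + 0.00199) = 0.0498, so δh = 0.0757.
Q = h − w: δQ = √(δh² + δw²) = √(0.00573 + 0.00109) = 0.0826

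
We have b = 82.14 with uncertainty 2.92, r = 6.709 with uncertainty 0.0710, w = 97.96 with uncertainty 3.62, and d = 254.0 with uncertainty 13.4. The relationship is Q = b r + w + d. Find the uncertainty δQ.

24.7

Let p = b·r = 551.1. δp/p = √((1·δb/b)² + (1·δr/r)²) = √(0.00126 + 0.000112) = 0.0371, so δp = 20.4.
Q = p + w + d: δQ = √(δp² + δw² + δd²) = √(418 + 13.1 + 180) = 24.7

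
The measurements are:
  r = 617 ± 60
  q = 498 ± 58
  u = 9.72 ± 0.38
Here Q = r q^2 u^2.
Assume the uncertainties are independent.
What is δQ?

Products/powers → add relative errors in quadrature, weighted by exponent:
  (1·δr/r)² = (1×0.0972)² = 0.00946;  (2·δq/q)² = (2×0.116)² = 0.0543;  (2·δu/u)² = (2×0.0391)² = 0.00611
δQ/Q = √(0.0698) = 0.264
Q = 1.45e+10, so δQ = 0.264 × 1.45e+10 = 3.82e+09.

3.82e+09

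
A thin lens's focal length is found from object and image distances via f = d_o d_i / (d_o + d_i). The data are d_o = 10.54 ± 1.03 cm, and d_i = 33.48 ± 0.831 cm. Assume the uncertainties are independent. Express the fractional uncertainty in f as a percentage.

7.46%

∂f/∂d_o = (d_i/(d_o+d_i))² = 0.578;  ∂f/∂d_i = (d_o/(d_o+d_i))² = 0.0573
δf = √((∂f/∂d_o · δd_o)² + (∂f/∂d_i · δd_i)²) = √(0.355 + 0.00227) = 0.598 cm
f = 8.016 cm, so δf/f = 0.598/8.016 = 0.0746.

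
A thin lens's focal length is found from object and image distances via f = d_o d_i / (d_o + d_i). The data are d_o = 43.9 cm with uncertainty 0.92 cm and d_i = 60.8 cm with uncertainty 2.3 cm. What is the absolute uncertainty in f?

0.510 cm

∂f/∂d_o = (d_i/(d_o+d_i))² = 0.337;  ∂f/∂d_i = (d_o/(d_o+d_i))² = 0.176
δf = √((∂f/∂d_o · δd_o)² + (∂f/∂d_i · δd_i)²) = √(0.0963 + 0.164) = 0.510 cm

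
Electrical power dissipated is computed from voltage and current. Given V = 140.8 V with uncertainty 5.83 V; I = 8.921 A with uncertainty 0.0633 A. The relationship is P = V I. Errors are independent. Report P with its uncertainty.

Products/powers → add relative errors in quadrature, weighted by exponent:
  (1·δV/V)² = (1×0.0414)² = 0.00171;  (1·δI/I)² = (1×0.00710)² = 5.03e-05
δP/P = √(0.00176) = 0.0420
P = 1256 W, so δP = 0.0420 × 1256 = 52.8 W.

1256 ± 52.8 W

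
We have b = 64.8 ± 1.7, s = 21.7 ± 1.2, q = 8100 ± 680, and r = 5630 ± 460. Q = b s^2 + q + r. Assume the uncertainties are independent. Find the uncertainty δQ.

Let p = b·s^2 = 30500. δp/p = √((1·δb/b)² + (2·δs/s)²) = √(0.000688 + 0.0122) = 0.114, so δp = 3470.
Q = p + q + r: δQ = √(δp² + δq² + δr²) = √(1.2e+07 + 4.62e+05 + 2.12e+05) = 3560

3560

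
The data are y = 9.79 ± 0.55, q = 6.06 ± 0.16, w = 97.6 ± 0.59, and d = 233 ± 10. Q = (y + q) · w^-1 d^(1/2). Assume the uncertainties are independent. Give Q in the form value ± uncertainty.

2.48 ± 0.105

Let u = y + q = 15.8. δu = √(δy² + δq²) = √(0.303 + 0.0256) = 0.573, so δu/u = 0.0361.
Q is then a monomial in u, w, d:
δQ/Q = √((δu/u)² + (-1·δw/w)² + (½·δd/d)²) = √(0.00131 + 3.65e-05 + 0.000460) = 0.0425
Q = 2.48, so δQ = 0.0425 × 2.48 = 0.105.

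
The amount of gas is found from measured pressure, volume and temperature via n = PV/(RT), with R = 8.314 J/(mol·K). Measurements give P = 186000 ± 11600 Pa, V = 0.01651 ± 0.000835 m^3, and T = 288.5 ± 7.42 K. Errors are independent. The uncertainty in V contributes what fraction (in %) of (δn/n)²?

(δn/n)² = (1·δP/P)² + (1·δV/V)² + (-1·δT/T)²
  P term: (1×0.0624)² = 0.00389
  V term: (1×0.0506)² = 0.00256
  T term: (-1×0.0257)² = 0.000661
Total = 0.00711. Share from V = 0.00256/0.00711 = 0.360.

36.0%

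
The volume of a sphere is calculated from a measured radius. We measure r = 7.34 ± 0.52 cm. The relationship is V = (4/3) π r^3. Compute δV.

352 cm^3

Products/powers → add relative errors in quadrature, weighted by exponent:
  (3·δr/r)² = (3×0.0708)² = 0.0452
δV/V = √(0.0452) = 0.213
V = 1660 cm^3, so δV = 0.213 × 1660 = 352 cm^3.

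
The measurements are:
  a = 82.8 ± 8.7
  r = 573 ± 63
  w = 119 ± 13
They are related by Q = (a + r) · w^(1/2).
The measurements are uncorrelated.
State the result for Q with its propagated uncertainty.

7150 ± 796

Let u = a + r = 656. δu = √(δa² + δr²) = √(75.7 + 3970) = 63.6, so δu/u = 0.0970.
Q is then a monomial in u, w:
δQ/Q = √((δu/u)² + (½·δw/w)²) = √(0.00940 + 0.00298) = 0.111
Q = 7150, so δQ = 0.111 × 7150 = 796.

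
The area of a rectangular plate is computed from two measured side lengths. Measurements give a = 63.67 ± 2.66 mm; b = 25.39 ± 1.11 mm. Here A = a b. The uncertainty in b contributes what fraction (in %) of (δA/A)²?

52.3%

(δA/A)² = (1·δa/a)² + (1·δb/b)²
  a term: (1×0.0418)² = 0.00175
  b term: (1×0.0437)² = 0.00191
Total = 0.00366. Share from b = 0.00191/0.00366 = 0.523.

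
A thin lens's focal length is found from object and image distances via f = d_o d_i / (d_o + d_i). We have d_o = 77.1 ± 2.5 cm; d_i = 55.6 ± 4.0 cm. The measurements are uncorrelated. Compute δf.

1.42 cm

∂f/∂d_o = (d_i/(d_o+d_i))² = 0.176;  ∂f/∂d_i = (d_o/(d_o+d_i))² = 0.338
δf = √((∂f/∂d_o · δd_o)² + (∂f/∂d_i · δd_i)²) = √(0.193 + 1.82) = 1.42 cm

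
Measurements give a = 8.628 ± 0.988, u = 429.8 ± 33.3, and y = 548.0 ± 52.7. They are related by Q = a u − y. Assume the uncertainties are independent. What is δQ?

Let p = a·u = 3708. δp/p = √((1·δa/a)² + (1·δu/u)²) = √(0.0131 + 0.00600) = 0.138, so δp = 513.
Q = p − y: δQ = √(δp² + δy²) = √(2.63e+05 + 2780) = 515

515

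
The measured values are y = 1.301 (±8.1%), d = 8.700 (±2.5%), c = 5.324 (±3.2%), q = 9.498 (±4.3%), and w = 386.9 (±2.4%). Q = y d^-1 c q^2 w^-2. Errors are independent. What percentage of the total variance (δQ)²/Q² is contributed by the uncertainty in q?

(δQ/Q)² = (1·δy/y)² + (-1·δd/d)² + (1·δc/c)² + (2·δq/q)² + (-2·δw/w)²
  y term: (1×0.0810)² = 0.00656
  d term: (-1×0.0250)² = 0.000625
  c term: (1×0.0320)² = 0.00102
  q term: (2×0.0430)² = 0.00740
  w term: (-2×0.0240)² = 0.00230
Total = 0.0179. Share from q = 0.00740/0.0179 = 0.413.

41.3%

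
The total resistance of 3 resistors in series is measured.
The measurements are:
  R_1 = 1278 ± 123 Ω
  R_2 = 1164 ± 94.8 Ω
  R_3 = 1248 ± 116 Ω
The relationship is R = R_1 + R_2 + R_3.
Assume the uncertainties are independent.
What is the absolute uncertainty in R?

Sums and differences: (δR)² = Σ (cᵢ δxᵢ)².
  (δR_1)² = 15100;  (δR_2)² = 8990;  (δR_3)² = 13500
δR = √(37600) = 194 Ω

194 Ω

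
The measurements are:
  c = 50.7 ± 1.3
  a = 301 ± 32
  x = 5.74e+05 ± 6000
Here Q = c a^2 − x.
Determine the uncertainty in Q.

9.84e+05

Let p = c·a^2 = 4.59e+06. δp/p = √((1·δc/c)² + (2·δa/a)²) = √(0.000657 + 0.0452) = 0.214, so δp = 9.84e+05.
Q = p − x: δQ = √(δp² + δx²) = √(9.68e+11 + 3.6e+07) = 9.84e+05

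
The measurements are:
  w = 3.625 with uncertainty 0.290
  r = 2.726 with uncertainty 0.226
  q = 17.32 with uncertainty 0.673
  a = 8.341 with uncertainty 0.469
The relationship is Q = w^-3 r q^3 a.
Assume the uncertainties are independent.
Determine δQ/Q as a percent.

Each factor contributes (exponent × relative error)² to (δQ/Q)²:
  (-3·δw/w)² = (-3×0.0800)² = 0.0576;  (1·δr/r)² = (1×0.0829)² = 0.00687;  (3·δq/q)² = (3×0.0389)² = 0.0136;  (1·δa/a)² = (1×0.0562)² = 0.00316
δQ/Q = √(0.0812) = 0.285

28.5%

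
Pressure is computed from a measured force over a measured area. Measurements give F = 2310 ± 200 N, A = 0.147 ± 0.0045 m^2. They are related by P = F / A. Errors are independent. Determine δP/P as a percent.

9.18%

Since P is a product/quotient, work with relative uncertainties:
  (1·δF/F)² = (1×0.0866)² = 0.00750;  (-1·δA/A)² = (-1×0.0306)² = 0.000937
δP/P = √(0.00843) = 0.0918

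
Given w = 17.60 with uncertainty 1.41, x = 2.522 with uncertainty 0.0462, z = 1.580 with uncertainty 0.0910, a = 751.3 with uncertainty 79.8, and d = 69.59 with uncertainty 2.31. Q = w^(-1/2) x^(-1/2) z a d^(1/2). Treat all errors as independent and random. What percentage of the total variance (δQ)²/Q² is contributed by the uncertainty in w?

(δQ/Q)² = (−½·δw/w)² + (−½·δx/x)² + (1·δz/z)² + (1·δa/a)² + (½·δd/d)²
  w term: (-0.5×0.0801)² = 0.00160
  x term: (-0.5×0.0183)² = 8.39e-05
  z term: (1×0.0576)² = 0.00332
  a term: (1×0.106)² = 0.0113
  d term: (0.5×0.0332)² = 0.000275
Total = 0.0166. Share from w = 0.00160/0.0166 = 0.0969.

9.69%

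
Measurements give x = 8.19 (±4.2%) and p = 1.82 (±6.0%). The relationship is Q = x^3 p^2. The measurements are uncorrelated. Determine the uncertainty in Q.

317

Products/powers → add relative errors in quadrature, weighted by exponent:
  (3·δx/x)² = (3×0.0420)² = 0.0159;  (2·δp/p)² = (2×0.0600)² = 0.0144
δQ/Q = √(0.0303) = 0.174
Q = 1820, so δQ = 0.174 × 1820 = 317.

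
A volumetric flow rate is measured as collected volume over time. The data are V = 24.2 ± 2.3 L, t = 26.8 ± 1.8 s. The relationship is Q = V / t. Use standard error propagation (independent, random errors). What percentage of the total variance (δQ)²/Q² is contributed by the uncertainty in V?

66.7%

(δQ/Q)² = (1·δV/V)² + (-1·δt/t)²
  V term: (1×0.0950)² = 0.00903
  t term: (-1×0.0672)² = 0.00451
Total = 0.0135. Share from V = 0.00903/0.0135 = 0.667.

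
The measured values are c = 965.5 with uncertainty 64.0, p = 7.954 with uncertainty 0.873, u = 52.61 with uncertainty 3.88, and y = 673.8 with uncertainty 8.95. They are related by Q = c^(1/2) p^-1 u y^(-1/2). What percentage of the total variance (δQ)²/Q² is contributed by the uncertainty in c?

5.90%

(δQ/Q)² = (½·δc/c)² + (-1·δp/p)² + (1·δu/u)² + (−½·δy/y)²
  c term: (0.5×0.0663)² = 0.00110
  p term: (-1×0.110)² = 0.0120
  u term: (1×0.0738)² = 0.00544
  y term: (-0.5×0.0133)² = 4.41e-05
Total = 0.0186. Share from c = 0.00110/0.0186 = 0.0590.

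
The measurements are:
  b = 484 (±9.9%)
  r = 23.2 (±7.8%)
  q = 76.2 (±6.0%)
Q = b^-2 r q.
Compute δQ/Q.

0.221

Since Q is a product/quotient, work with relative uncertainties:
  (-2·δb/b)² = (-2×0.0990)² = 0.0392;  (1·δr/r)² = (1×0.0780)² = 0.00608;  (1·δq/q)² = (1×0.0600)² = 0.00360
δQ/Q = √(0.0489) = 0.221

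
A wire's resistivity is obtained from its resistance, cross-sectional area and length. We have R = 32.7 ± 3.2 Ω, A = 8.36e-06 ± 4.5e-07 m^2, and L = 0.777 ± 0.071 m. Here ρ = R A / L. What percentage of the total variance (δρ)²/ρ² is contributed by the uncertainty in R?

46.0%

(δρ/ρ)² = (1·δR/R)² + (1·δA/A)² + (-1·δL/L)²
  R term: (1×0.0979)² = 0.00958
  A term: (1×0.0538)² = 0.00290
  L term: (-1×0.0914)² = 0.00835
Total = 0.0208. Share from R = 0.00958/0.0208 = 0.460.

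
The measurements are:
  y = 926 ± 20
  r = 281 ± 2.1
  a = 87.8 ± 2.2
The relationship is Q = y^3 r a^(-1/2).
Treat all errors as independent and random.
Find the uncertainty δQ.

Q is a product of powers, so relative uncertainties combine in quadrature:
  (3·δy/y)² = (3×0.0216)² = 0.00420;  (1·δr/r)² = (1×0.00747)² = 5.59e-05;  (−½·δa/a)² = (-0.5×0.0251)² = 0.000157
δQ/Q = √(0.00441) = 0.0664
Q = 2.38e+10, so δQ = 0.0664 × 2.38e+10 = 1.58e+09.

1.58e+09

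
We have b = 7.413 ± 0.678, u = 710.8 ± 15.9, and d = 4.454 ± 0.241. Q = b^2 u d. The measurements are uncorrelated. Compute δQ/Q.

Q is a product of powers, so relative uncertainties combine in quadrature:
  (2·δb/b)² = (2×0.0915)² = 0.0335;  (1·δu/u)² = (1×0.0224)² = 0.000500;  (1·δd/d)² = (1×0.0541)² = 0.00293
δQ/Q = √(0.0369) = 0.192

0.192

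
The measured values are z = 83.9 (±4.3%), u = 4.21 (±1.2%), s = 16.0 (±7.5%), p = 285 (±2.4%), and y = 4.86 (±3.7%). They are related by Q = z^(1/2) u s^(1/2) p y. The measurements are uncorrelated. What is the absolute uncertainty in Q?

Relative error in a monomial: (δQ/Q)² = Σ (nᵢ · δxᵢ/xᵢ)².
  (½·δz/z)² = (0.5×0.0430)² = 0.000462;  (1·δu/u)² = (1×0.0120)² = 0.000144;  (½·δs/s)² = (0.5×0.0750)² = 0.00141;  (1·δp/p)² = (1×0.0240)² = 0.000576;  (1·δy/y)² = (1×0.0370)² = 0.00137
δQ/Q = √(0.00396) = 0.0629
Q = 2.14e+05, so δQ = 0.0629 × 2.14e+05 = 13400.

13400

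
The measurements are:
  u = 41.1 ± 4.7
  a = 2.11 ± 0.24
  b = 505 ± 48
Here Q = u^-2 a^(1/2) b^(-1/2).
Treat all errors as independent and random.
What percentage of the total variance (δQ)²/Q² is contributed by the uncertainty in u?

(δQ/Q)² = (-2·δu/u)² + (½·δa/a)² + (−½·δb/b)²
  u term: (-2×0.114)² = 0.0523
  a term: (0.5×0.114)² = 0.00323
  b term: (-0.5×0.0950)² = 0.00226
Total = 0.0578. Share from u = 0.0523/0.0578 = 0.905.

90.5%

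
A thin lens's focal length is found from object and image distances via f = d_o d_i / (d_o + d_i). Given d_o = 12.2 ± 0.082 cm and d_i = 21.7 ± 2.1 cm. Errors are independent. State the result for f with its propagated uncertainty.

∂f/∂d_o = (d_i/(d_o+d_i))² = 0.410;  ∂f/∂d_i = (d_o/(d_o+d_i))² = 0.130
δf = √((∂f/∂d_o · δd_o)² + (∂f/∂d_i · δd_i)²) = √(0.00113 + 0.0740) = 0.274 cm
f = 7.81 cm.

7.81 ± 0.274 cm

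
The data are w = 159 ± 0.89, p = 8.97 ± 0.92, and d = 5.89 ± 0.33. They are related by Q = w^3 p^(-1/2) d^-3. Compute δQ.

1160

Relative error in a monomial: (δQ/Q)² = Σ (nᵢ · δxᵢ/xᵢ)².
  (3·δw/w)² = (3×0.00560)² = 0.000282;  (−½·δp/p)² = (-0.5×0.103)² = 0.00263;  (-3·δd/d)² = (-3×0.0560)² = 0.0283
δQ/Q = √(0.0312) = 0.177
Q = 6570, so δQ = 0.177 × 6570 = 1160.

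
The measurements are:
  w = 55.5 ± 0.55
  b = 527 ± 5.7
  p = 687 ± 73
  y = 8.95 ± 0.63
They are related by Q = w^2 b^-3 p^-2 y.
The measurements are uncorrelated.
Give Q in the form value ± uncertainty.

(3.99 ± 0.906) × 10^-10

Relative error in a monomial: (δQ/Q)² = Σ (nᵢ · δxᵢ/xᵢ)².
  (2·δw/w)² = (2×0.00991)² = 0.000393;  (-3·δb/b)² = (-3×0.0108)² = 0.00105;  (-2·δp/p)² = (-2×0.106)² = 0.0452;  (1·δy/y)² = (1×0.0704)² = 0.00495
δQ/Q = √(0.0516) = 0.227
Q = 3.99e-10, so δQ = 0.227 × 3.99e-10 = 9.06e-11.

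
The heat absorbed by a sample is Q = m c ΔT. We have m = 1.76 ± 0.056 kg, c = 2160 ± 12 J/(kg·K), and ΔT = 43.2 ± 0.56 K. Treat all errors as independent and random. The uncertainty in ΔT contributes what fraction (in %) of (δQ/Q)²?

(δQ/Q)² = (1·δm/m)² + (1·δc/c)² + (1·δΔT/ΔT)²
  m term: (1×0.0318)² = 0.00101
  c term: (1×0.00556)² = 3.09e-05
  ΔT term: (1×0.0130)² = 0.000168
Total = 0.00121. Share from ΔT = 0.000168/0.00121 = 0.139.

13.9%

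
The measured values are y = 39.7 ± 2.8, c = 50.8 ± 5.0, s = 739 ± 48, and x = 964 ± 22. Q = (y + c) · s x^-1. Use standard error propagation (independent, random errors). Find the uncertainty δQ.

Let u = y + c = 90.5. δu = √(δy² + δc²) = √(7.84 + 25.0) = 5.73, so δu/u = 0.0633.
Q is then a monomial in u, s, x:
δQ/Q = √((δu/u)² + (1·δs/s)² + (-1·δx/x)²) = √(0.00401 + 0.00422 + 0.000521) = 0.0935
Q = 69.4, so δQ = 0.0935 × 69.4 = 6.49.

6.49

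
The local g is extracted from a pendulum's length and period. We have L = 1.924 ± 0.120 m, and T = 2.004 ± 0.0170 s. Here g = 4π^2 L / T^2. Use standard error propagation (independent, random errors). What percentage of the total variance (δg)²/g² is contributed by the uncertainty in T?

(δg/g)² = (1·δL/L)² + (-2·δT/T)²
  L term: (1×0.0624)² = 0.00389
  T term: (-2×0.00848)² = 0.000288
Total = 0.00418. Share from T = 0.000288/0.00418 = 0.0689.

6.89%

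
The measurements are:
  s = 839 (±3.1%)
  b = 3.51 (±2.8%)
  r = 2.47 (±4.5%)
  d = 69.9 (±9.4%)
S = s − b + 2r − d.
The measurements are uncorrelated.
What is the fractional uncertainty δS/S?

S is a linear combination, so absolute uncertainties add in quadrature:
  (δs)² = 676;  (δb)² = 0.00966;  (2·δr)² = 0.0494;  (δd)² = 43.2
δS = √(720) = 26.8
S = 771, so δS/S = 26.8/771 = 0.0348.

0.0348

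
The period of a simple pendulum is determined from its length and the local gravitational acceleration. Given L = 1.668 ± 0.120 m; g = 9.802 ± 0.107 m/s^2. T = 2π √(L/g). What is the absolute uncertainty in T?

Products/powers → add relative errors in quadrature, weighted by exponent:
  (½·δL/L)² = (0.5×0.0719)² = 0.00129;  (−½·δg/g)² = (-0.5×0.0109)² = 2.98e-05
δT/T = √(0.00132) = 0.0364
T = 2.592 s, so δT = 0.0364 × 2.592 = 0.0943 s.

0.0943 s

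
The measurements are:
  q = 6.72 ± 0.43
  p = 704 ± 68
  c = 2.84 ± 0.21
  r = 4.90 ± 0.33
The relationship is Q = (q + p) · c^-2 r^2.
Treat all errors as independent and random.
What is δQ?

469

Let u = q + p = 711. δu = √(δq² + δp²) = √(0.185 + 4620) = 68.0, so δu/u = 0.0957.
Q is then a monomial in u, c, r:
δQ/Q = √((δu/u)² + (-2·δc/c)² + (2·δr/r)²) = √(0.00915 + 0.0219 + 0.0181) = 0.222
Q = 2120, so δQ = 0.222 × 2120 = 469.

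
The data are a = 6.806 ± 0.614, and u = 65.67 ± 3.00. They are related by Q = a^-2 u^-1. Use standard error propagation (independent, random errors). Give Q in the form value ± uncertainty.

(3.287 ± 0.612) × 10^-4

Relative error in a monomial: (δQ/Q)² = Σ (nᵢ · δxᵢ/xᵢ)².
  (-2·δa/a)² = (-2×0.0902)² = 0.0326;  (-1·δu/u)² = (-1×0.0457)² = 0.00209
δQ/Q = √(0.0346) = 0.186
Q = 0.0003287, so δQ = 0.186 × 0.0003287 = 6.12e-05.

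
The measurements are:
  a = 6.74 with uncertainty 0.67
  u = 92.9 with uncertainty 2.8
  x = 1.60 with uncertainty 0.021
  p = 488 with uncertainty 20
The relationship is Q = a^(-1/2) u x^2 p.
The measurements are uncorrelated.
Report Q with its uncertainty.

For a monomial Q ∝ a^(-1/2), u, x^2, p, fractional errors add in quadrature:
  (−½·δa/a)² = (-0.5×0.0994)² = 0.00247;  (1·δu/u)² = (1×0.0301)² = 0.000908;  (2·δx/x)² = (2×0.0131)² = 0.000689;  (1·δp/p)² = (1×0.0410)² = 0.00168
δQ/Q = √(0.00575) = 0.0758
Q = 44700, so δQ = 0.0758 × 44700 = 3390.

44700 ± 3390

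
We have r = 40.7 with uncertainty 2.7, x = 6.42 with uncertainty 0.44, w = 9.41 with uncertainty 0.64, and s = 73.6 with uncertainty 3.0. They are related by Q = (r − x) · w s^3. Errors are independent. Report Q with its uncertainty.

(1.29 ± 0.207) × 10^8

Let u = r − x = 34.3. δu = √(δr² + δx²) = √(7.29 + 0.194) = 2.74, so δu/u = 0.0798.
Q is then a monomial in u, w, s:
δQ/Q = √((δu/u)² + (1·δw/w)² + (3·δs/s)²) = √(0.00637 + 0.00463 + 0.0150) = 0.161
Q = 1.29e+08, so δQ = 0.161 × 1.29e+08 = 2.07e+07.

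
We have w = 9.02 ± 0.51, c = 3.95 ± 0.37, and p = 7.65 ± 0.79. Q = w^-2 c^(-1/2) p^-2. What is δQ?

2.54e-05

Relative error in a monomial: (δQ/Q)² = Σ (nᵢ · δxᵢ/xᵢ)².
  (-2·δw/w)² = (-2×0.0565)² = 0.0128;  (−½·δc/c)² = (-0.5×0.0937)² = 0.00219;  (-2·δp/p)² = (-2×0.103)² = 0.0427
δQ/Q = √(0.0576) = 0.240
Q = 0.000106, so δQ = 0.240 × 0.000106 = 2.54e-05.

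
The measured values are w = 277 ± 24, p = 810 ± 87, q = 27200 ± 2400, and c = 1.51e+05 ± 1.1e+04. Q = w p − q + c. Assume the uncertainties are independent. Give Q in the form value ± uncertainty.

Let h = w·p = 2.24e+05. δh/h = √((1·δw/w)² + (1·δp/p)²) = √(0.00751 + 0.0115) = 0.138, so δh = 31000.
Q = h − q + c: δQ = √(δh² + δq² + δc²) = √(9.59e+08 + 5.76e+06 + 1.21e+08) = 32900
Q = 3.48e+05.

(3.48 ± 0.329) × 10^5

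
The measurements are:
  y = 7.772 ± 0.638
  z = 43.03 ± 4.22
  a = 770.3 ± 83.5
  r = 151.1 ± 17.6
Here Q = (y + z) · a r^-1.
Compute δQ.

Let u = y + z = 50.80. δu = √(δy² + δz²) = √(0.407 + 17.8) = 4.27, so δu/u = 0.0840.
Q is then a monomial in u, a, r:
δQ/Q = √((δu/u)² + (1·δa/a)² + (-1·δr/r)²) = √(0.00706 + 0.0118 + 0.0136) = 0.180
Q = 259.0, so δQ = 0.180 × 259.0 = 46.6.

46.6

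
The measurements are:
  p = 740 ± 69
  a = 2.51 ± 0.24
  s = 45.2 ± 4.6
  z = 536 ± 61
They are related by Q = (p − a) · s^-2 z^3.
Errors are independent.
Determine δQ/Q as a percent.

40.8%

Let u = p − a = 737. δu = √(δp² + δa²) = √(4760 + 0.0576) = 69.0, so δu/u = 0.0936.
Q is then a monomial in u, s, z:
δQ/Q = √((δu/u)² + (-2·δs/s)² + (3·δz/z)²) = √(0.00875 + 0.0414 + 0.117) = 0.408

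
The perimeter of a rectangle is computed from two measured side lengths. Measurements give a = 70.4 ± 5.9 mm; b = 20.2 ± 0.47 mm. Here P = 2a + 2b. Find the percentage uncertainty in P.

6.53%

Sums and differences: (δP)² = Σ (cᵢ δxᵢ)².
  (2·δa)² = 139;  (2·δb)² = 0.884
δP = √(140) = 11.8 mm
P = 181 mm, so δP/P = 11.8/181 = 0.0653.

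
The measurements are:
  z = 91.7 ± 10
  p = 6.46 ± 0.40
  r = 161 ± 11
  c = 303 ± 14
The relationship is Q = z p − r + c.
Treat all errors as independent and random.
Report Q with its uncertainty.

734 ± 76.4

Let w = z·p = 592. δw/w = √((1·δz/z)² + (1·δp/p)²) = √(0.0119 + 0.00383) = 0.125, so δw = 74.3.
Q = w − r + c: δQ = √(δw² + δr² + δc²) = √(5520 + 121 + 196) = 76.4
Q = 734.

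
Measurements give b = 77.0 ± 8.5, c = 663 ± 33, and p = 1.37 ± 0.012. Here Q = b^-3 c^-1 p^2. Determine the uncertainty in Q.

2.08e-09

Q is a product of powers, so relative uncertainties combine in quadrature:
  (-3·δb/b)² = (-3×0.110)² = 0.110;  (-1·δc/c)² = (-1×0.0498)² = 0.00248;  (2·δp/p)² = (2×0.00876)² = 0.000307
δQ/Q = √(0.112) = 0.335
Q = 6.2e-09, so δQ = 0.335 × 6.2e-09 = 2.08e-09.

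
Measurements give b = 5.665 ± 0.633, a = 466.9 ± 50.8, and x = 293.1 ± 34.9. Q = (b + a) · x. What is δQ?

22200

Let u = b + a = 472.6. δu = √(δb² + δa²) = √(0.401 + 2580) = 50.8, so δu/u = 0.108.
Q is then a monomial in u, x:
δQ/Q = √((δu/u)² + (1·δx/x)²) = √(0.0116 + 0.0142) = 0.160
Q = 138500, so δQ = 0.160 × 138500 = 22200.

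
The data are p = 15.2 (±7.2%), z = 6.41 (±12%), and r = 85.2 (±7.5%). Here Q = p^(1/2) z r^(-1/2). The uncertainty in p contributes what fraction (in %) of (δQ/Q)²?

(δQ/Q)² = (½·δp/p)² + (1·δz/z)² + (−½·δr/r)²
  p term: (0.5×0.0720)² = 0.00130
  z term: (1×0.120)² = 0.0144
  r term: (-0.5×0.0750)² = 0.00141
Total = 0.0171. Share from p = 0.00130/0.0171 = 0.0758.

7.58%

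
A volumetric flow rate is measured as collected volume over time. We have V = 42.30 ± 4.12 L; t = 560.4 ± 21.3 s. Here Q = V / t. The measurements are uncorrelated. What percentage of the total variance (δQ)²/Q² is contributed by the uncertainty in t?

(δQ/Q)² = (1·δV/V)² + (-1·δt/t)²
  V term: (1×0.0974)² = 0.00949
  t term: (-1×0.0380)² = 0.00144
Total = 0.0109. Share from t = 0.00144/0.0109 = 0.132.

13.2%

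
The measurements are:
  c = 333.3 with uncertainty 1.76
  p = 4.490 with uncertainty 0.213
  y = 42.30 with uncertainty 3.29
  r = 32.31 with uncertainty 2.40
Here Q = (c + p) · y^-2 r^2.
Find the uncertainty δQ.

42.4

Let u = c + p = 337.8. δu = √(δc² + δp²) = √(3.10 + 0.0454) = 1.77, so δu/u = 0.00525.
Q is then a monomial in u, y, r:
δQ/Q = √((δu/u)² + (-2·δy/y)² + (2·δr/r)²) = √(2.75e-05 + 0.0242 + 0.0221) = 0.215
Q = 197.1, so δQ = 0.215 × 197.1 = 42.4.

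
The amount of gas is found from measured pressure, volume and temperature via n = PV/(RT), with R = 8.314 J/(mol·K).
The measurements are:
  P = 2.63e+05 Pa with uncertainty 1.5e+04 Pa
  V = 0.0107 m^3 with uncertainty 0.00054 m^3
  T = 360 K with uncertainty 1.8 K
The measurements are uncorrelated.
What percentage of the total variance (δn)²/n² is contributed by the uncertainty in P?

(δn/n)² = (1·δP/P)² + (1·δV/V)² + (-1·δT/T)²
  P term: (1×0.0570)² = 0.00325
  V term: (1×0.0505)² = 0.00255
  T term: (-1×0.00500)² = 2.5e-05
Total = 0.00582. Share from P = 0.00325/0.00582 = 0.558.

55.8%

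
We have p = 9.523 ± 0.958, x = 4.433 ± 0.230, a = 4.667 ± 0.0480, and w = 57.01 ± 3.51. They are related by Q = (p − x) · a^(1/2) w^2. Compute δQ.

Let u = p − x = 5.090. δu = √(δp² + δx²) = √(0.918 + 0.0529) = 0.985, so δu/u = 0.194.
Q is then a monomial in u, a, w:
δQ/Q = √((δu/u)² + (½·δa/a)² + (2·δw/w)²) = √(0.0375 + 2.64e-05 + 0.0152) = 0.229
Q = 35740, so δQ = 0.229 × 35740 = 8200.

8200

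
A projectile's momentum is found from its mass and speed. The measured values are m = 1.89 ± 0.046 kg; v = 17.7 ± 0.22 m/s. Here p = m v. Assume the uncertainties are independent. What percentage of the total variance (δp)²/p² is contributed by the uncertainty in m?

79.3%

(δp/p)² = (1·δm/m)² + (1·δv/v)²
  m term: (1×0.0243)² = 0.000592
  v term: (1×0.0124)² = 0.000154
Total = 0.000747. Share from m = 0.000592/0.000747 = 0.793.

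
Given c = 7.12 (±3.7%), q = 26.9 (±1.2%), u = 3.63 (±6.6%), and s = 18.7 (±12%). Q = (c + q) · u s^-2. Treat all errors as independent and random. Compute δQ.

0.0880

Let w = c + q = 34.0. δw = √(δc² + δq²) = √(0.0694 + 0.104) = 0.417, so δw/w = 0.0122.
Q is then a monomial in w, u, s:
δQ/Q = √((δw/w)² + (1·δu/u)² + (-2·δs/s)²) = √(0.000150 + 0.00436 + 0.0576) = 0.249
Q = 0.353, so δQ = 0.249 × 0.353 = 0.0880.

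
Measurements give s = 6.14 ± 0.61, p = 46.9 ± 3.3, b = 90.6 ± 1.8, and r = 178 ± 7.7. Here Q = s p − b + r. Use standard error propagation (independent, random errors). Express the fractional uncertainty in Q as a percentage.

Let w = s·p = 288. δw/w = √((1·δs/s)² + (1·δp/p)²) = √(0.00987 + 0.00495) = 0.122, so δw = 35.1.
Q = w − b + r: δQ = √(δw² + δb² + δr²) = √(1230 + 3.24 + 59.3) = 35.9
Q = 375, so δQ/Q = 35.9/375 = 0.0957.

9.57%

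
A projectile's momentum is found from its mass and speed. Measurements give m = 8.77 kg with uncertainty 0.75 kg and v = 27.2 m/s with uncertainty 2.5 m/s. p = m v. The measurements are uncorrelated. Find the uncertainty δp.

29.9 kg·m/s

Since p is a product/quotient, work with relative uncertainties:
  (1·δm/m)² = (1×0.0855)² = 0.00731;  (1·δv/v)² = (1×0.0919)² = 0.00845
δp/p = √(0.0158) = 0.126
p = 239 kg·m/s, so δp = 0.126 × 239 = 29.9 kg·m/s.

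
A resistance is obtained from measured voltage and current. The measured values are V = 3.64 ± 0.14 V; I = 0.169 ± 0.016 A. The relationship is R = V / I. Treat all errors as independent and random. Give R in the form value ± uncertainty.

21.5 ± 2.20 Ω

R is a product of powers, so relative uncertainties combine in quadrature:
  (1·δV/V)² = (1×0.0385)² = 0.00148;  (-1·δI/I)² = (-1×0.0947)² = 0.00896
δR/R = √(0.0104) = 0.102
R = 21.5 Ω, so δR = 0.102 × 21.5 = 2.20 Ω.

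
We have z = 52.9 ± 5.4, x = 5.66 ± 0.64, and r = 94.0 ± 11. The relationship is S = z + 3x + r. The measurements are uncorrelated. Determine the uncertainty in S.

12.4

For a sum/difference, combine absolute errors in quadrature:
  (δz)² = 29.2;  (3·δx)² = 3.69;  (δr)² = 121
δS = √(154) = 12.4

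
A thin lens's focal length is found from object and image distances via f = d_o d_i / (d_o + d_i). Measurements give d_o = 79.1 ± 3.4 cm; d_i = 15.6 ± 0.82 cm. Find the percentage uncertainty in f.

4.45%

∂f/∂d_o = (d_i/(d_o+d_i))² = 0.0271;  ∂f/∂d_i = (d_o/(d_o+d_i))² = 0.698
δf = √((∂f/∂d_o · δd_o)² + (∂f/∂d_i · δd_i)²) = √(0.00851 + 0.327) = 0.579 cm
f = 13.0 cm, so δf/f = 0.579/13.0 = 0.0445.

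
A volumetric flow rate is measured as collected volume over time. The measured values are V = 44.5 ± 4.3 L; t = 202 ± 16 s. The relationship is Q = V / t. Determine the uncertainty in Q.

Relative error in a monomial: (δQ/Q)² = Σ (nᵢ · δxᵢ/xᵢ)².
  (1·δV/V)² = (1×0.0966)² = 0.00934;  (-1·δt/t)² = (-1×0.0792)² = 0.00627
δQ/Q = √(0.0156) = 0.125
Q = 0.220 L/s, so δQ = 0.125 × 0.220 = 0.0275 L/s.

0.0275 L/s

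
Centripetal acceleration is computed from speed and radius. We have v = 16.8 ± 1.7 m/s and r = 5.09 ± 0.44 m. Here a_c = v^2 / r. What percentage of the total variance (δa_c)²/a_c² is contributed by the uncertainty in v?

84.6%

(δa_c/a_c)² = (2·δv/v)² + (-1·δr/r)²
  v term: (2×0.101)² = 0.0410
  r term: (-1×0.0864)² = 0.00747
Total = 0.0484. Share from v = 0.0410/0.0484 = 0.846.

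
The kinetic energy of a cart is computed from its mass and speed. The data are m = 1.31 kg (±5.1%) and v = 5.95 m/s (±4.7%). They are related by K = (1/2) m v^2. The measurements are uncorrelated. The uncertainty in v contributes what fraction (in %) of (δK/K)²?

(δK/K)² = (1·δm/m)² + (2·δv/v)²
  m term: (1×0.0510)² = 0.00260
  v term: (2×0.0470)² = 0.00884
Total = 0.0114. Share from v = 0.00884/0.0114 = 0.773.

77.3%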